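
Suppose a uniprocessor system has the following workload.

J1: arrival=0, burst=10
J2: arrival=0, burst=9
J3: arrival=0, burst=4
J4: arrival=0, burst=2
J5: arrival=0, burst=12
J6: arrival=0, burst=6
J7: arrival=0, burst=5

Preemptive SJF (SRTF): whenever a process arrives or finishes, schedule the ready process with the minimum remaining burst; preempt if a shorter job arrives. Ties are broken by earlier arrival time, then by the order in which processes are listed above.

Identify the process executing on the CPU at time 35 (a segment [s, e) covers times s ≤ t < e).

Schedule: | J4 0-2 | J3 2-6 | J7 6-11 | J6 11-17 | J2 17-26 | J1 26-36 | J5 36-48 |
Completion: J1=36  J2=26  J3=6  J4=2  J5=48  J6=17  J7=11
Turnaround (C−A): J1=36  J2=26  J3=6  J4=2  J5=48  J6=17  J7=11

J1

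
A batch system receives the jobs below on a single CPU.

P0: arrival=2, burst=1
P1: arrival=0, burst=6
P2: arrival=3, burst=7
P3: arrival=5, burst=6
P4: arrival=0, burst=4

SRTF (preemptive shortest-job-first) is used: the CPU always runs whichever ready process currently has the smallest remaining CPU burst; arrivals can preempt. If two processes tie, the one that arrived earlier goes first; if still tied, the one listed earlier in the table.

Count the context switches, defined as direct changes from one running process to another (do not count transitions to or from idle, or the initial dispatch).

5

Timeline: | P4 0-2 | P0 2-3 | P4 3-5 | P1 5-11 | P3 11-17 | P2 17-24 |
Completion: P0=3  P1=11  P2=24  P3=17  P4=5
Turnaround (C−A): P0=1  P1=11  P2=21  P3=12  P4=5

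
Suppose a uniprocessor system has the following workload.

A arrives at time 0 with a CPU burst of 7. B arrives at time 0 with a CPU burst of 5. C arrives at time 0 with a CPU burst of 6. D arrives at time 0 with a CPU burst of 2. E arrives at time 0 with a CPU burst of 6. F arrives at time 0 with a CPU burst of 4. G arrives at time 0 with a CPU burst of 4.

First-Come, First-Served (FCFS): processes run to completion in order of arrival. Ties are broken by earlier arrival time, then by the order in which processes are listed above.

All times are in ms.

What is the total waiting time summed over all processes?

113

Timeline: | A 0-7 | B 7-12 | C 12-18 | D 18-20 | E 20-26 | F 26-30 | G 30-34 |
Completion: A=7  B=12  C=18  D=20  E=26  F=30  G=34
Waiting = turnaround − burst: A=0, B=7, C=12, D=18, E=20, F=26, G=30
Total waiting = 0 + 7 + 12 + 18 + 20 + 26 + 30 = 113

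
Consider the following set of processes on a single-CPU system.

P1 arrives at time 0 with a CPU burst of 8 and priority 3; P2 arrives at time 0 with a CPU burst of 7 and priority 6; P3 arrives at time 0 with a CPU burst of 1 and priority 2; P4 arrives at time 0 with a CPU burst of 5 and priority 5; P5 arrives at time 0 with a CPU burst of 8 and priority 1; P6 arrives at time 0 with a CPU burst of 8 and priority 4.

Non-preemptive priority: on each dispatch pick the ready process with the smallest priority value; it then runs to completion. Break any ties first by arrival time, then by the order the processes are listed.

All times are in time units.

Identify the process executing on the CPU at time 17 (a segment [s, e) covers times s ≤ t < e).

Gantt: | P5 0-8 | P3 8-9 | P1 9-17 | P6 17-25 | P4 25-30 | P2 30-37 |
Completion: P1=17  P2=37  P3=9  P4=30  P5=8  P6=25
Turnaround (C−A): P1=17  P2=37  P3=9  P4=30  P5=8  P6=25

P6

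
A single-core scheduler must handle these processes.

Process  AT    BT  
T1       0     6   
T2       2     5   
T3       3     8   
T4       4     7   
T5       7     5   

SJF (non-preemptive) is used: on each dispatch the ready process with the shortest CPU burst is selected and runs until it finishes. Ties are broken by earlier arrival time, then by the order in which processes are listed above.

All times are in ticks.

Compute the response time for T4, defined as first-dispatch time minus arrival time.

Gantt: | T1 0-6 | T2 6-11 | T5 11-16 | T4 16-23 | T3 23-31 |
Completion: T1=6  T2=11  T3=31  T4=23  T5=16
Response(T4) = first start − arrival = 16 − 4 = 12

12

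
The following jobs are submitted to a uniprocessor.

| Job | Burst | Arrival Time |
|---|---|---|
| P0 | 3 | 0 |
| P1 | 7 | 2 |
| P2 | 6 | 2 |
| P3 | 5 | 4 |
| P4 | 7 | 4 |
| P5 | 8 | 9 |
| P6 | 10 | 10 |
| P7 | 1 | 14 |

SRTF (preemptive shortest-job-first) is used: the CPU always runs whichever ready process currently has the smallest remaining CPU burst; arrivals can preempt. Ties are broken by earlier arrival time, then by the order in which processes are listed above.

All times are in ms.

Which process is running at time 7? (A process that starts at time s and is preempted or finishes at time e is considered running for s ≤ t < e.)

Gantt: | P0 0-3 | P2 3-9 | P3 9-14 | P7 14-15 | P1 15-22 | P4 22-29 | P5 29-37 | P6 37-47 |
Completion: P0=3  P1=22  P2=9  P3=14  P4=29  P5=37  P6=47  P7=15

P2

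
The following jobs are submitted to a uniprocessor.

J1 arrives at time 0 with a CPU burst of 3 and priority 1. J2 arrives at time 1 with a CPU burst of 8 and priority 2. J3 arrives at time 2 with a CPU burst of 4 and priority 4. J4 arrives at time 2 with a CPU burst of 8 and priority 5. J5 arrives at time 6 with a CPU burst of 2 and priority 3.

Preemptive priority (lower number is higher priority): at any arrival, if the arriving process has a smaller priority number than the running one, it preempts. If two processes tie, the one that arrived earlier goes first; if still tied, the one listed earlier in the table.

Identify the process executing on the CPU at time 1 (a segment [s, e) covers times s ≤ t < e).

J1

Gantt: | J1 0-3 | J2 3-11 | J5 11-13 | J3 13-17 | J4 17-25 |
Completion: J1=3  J2=11  J3=17  J4=25  J5=13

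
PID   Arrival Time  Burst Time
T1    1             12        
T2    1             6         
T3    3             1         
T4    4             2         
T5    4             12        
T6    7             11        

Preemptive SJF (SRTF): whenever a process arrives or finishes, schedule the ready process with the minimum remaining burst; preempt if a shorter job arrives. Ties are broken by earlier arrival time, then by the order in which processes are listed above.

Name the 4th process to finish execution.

Timeline: | idle 0-1 | T2 1-3 | T3 3-4 | T4 4-6 | T2 6-10 | T6 10-21 | T1 21-33 | T5 33-45 |
Completion: T1=33  T2=10  T3=4  T4=6  T5=45  T6=21
Finish order: T3 → T4 → T2 → T6 → T1 → T5

T6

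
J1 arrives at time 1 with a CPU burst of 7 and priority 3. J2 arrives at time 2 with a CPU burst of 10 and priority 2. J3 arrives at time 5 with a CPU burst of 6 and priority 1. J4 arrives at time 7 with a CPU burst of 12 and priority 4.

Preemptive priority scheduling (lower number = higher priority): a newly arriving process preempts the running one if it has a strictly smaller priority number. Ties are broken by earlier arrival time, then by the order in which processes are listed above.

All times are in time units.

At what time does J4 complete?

36

Schedule: | idle 0-1 | J1 1-2 | J2 2-5 | J3 5-11 | J2 11-18 | J1 18-24 | J4 24-36 |
Completion: J1=24  J2=18  J3=11  J4=36
Turnaround (C−A): J1=23  J2=16  J3=6  J4=29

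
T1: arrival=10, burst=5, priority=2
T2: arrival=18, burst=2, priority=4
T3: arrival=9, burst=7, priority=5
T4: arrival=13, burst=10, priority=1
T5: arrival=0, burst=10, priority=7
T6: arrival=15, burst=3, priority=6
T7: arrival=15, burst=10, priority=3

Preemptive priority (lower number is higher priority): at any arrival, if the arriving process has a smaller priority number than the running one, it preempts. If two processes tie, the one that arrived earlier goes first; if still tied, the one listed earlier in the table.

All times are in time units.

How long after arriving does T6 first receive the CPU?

Gantt: | T5 0-9 | T3 9-10 | T1 10-13 | T4 13-23 | T1 23-25 | T7 25-35 | T2 35-37 | T3 37-43 | T6 43-46 | T5 46-47 |
Completion: T1=25  T2=37  T3=43  T4=23  T5=47  T6=46  T7=35
Turnaround (C−A): T1=15  T2=19  T3=34  T4=10  T5=47  T6=31  T7=20
Response(T6) = first start − arrival = 43 − 15 = 28

28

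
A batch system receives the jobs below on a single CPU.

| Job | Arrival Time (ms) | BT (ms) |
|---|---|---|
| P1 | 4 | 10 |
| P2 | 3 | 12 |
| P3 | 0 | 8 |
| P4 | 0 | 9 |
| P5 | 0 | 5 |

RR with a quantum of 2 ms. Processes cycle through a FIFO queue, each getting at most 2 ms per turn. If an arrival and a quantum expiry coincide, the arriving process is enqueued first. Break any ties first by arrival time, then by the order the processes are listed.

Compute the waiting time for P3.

19

Timeline: | P3 0-2 | P4 2-4 | P5 4-6 | P3 6-8 | P2 8-10 | P1 10-12 | P4 12-14 | P5 14-16 | P3 16-18 | P2 18-20 | P1 20-22 | P4 22-24 | P5 24-25 | P3 25-27 | P2 27-29 | P1 29-31 | P4 31-33 | P2 33-35 | P1 35-37 | P4 37-38 | P2 38-40 | P1 40-42 | P2 42-44 |
Completion: P1=42  P2=44  P3=27  P4=38  P5=25
Turnaround (C−A): P1=38  P2=41  P3=27  P4=38  P5=25
Waiting(P3) = turnaround − burst = 27 − 8 = 19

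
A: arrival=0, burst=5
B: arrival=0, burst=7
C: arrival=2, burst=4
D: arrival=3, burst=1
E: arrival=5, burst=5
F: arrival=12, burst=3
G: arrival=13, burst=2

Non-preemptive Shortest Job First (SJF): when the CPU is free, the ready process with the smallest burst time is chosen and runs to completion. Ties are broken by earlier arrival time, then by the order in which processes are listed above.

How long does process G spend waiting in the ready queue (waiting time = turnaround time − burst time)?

2

Timeline: | A 0-5 | D 5-6 | C 6-10 | E 10-15 | G 15-17 | F 17-20 | B 20-27 |
Completion: A=5  B=27  C=10  D=6  E=15  F=20  G=17
Turnaround (C−A): A=5  B=27  C=8  D=3  E=10  F=8  G=4
Waiting(G) = turnaround − burst = 4 − 2 = 2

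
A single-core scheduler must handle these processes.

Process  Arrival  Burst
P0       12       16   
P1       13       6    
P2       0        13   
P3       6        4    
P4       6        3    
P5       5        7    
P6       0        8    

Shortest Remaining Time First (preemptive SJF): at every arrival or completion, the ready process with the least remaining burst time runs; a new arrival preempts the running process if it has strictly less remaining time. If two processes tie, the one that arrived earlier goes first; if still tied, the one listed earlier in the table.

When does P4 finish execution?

Timeline: | P6 0-8 | P4 8-11 | P3 11-15 | P1 15-21 | P5 21-28 | P2 28-41 | P0 41-57 |
Completion: P0=57  P1=21  P2=41  P3=15  P4=11  P5=28  P6=8

11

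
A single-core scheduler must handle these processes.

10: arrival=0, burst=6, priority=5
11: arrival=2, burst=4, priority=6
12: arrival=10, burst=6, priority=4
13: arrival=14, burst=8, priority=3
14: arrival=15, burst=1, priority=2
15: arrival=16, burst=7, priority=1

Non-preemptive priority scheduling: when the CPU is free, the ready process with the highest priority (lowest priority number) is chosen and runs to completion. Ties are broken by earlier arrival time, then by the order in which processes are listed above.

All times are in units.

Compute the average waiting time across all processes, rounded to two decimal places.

3.67

Schedule: | 10 0-6 | 11 6-10 | 12 10-16 | 15 16-23 | 14 23-24 | 13 24-32 |
Completion: 10=6  11=10  12=16  13=32  14=24  15=23
Turnaround (C−A): 10=6  11=8  12=6  13=18  14=9  15=7
Waiting times: 10=0, 11=4, 12=0, 13=10, 14=8, 15=0
Average waiting = (0+4+0+10+8+0) / 6 = 22/6 = 3.67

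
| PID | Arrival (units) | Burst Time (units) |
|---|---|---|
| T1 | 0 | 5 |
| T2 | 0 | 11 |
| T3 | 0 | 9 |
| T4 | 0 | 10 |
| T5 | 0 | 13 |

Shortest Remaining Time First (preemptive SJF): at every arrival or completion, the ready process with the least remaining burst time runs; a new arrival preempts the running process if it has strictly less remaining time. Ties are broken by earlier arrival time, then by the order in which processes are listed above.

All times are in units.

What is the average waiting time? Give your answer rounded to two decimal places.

15.60

Gantt: | T1 0-5 | T3 5-14 | T4 14-24 | T2 24-35 | T5 35-48 |
Completion: T1=5  T2=35  T3=14  T4=24  T5=48
Waiting times: T1=0, T2=24, T3=5, T4=14, T5=35
Average waiting = (0+24+5+14+35) / 5 = 78/5 = 15.60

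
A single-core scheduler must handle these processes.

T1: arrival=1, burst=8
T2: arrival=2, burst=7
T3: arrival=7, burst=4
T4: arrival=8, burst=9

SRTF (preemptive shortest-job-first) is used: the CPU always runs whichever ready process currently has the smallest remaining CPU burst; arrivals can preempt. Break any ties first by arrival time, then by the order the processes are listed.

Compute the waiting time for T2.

11

Gantt: | idle 0-1 | T1 1-9 | T3 9-13 | T2 13-20 | T4 20-29 |
Completion: T1=9  T2=20  T3=13  T4=29
Turnaround (C−A): T1=8  T2=18  T3=6  T4=21
Waiting(T2) = turnaround − burst = 18 − 7 = 11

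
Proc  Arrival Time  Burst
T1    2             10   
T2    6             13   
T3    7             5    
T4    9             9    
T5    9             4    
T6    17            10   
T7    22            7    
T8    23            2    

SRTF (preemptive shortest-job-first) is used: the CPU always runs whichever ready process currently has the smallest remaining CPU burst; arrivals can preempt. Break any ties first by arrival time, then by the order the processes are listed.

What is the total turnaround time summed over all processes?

Timeline: | idle 0-2 | T1 2-12 | T5 12-16 | T3 16-21 | T4 21-22 | T7 22-23 | T8 23-25 | T7 25-31 | T4 31-39 | T6 39-49 | T2 49-62 |
Completion: T1=12  T2=62  T3=21  T4=39  T5=16  T6=49  T7=31  T8=25
Turnaround = completion − arrival: T1=10, T2=56, T3=14, T4=30, T5=7, T6=32, T7=9, T8=2
Total turnaround = 10 + 56 + 14 + 30 + 7 + 32 + 9 + 2 = 160

160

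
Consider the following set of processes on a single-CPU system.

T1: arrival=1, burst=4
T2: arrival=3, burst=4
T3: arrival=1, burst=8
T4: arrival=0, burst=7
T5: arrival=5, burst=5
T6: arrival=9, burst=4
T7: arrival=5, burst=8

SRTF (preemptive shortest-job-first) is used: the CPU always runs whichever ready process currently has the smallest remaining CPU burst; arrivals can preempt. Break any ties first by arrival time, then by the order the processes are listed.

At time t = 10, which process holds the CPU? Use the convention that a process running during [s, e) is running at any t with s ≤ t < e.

T6

Schedule: | T4 0-1 | T1 1-5 | T2 5-9 | T6 9-13 | T5 13-18 | T4 18-24 | T3 24-32 | T7 32-40 |
Completion: T1=5  T2=9  T3=32  T4=24  T5=18  T6=13  T7=40
Turnaround (C−A): T1=4  T2=6  T3=31  T4=24  T5=13  T6=4  T7=35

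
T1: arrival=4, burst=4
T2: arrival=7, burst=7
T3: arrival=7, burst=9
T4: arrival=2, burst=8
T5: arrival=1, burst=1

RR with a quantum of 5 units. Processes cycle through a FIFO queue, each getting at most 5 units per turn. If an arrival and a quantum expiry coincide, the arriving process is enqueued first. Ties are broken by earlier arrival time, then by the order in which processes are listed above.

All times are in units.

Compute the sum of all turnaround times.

Timeline: | idle 0-1 | T5 1-2 | T4 2-7 | T1 7-11 | T2 11-16 | T3 16-21 | T4 21-24 | T2 24-26 | T3 26-30 |
Completion: T1=11  T2=26  T3=30  T4=24  T5=2
Turnaround = completion − arrival: T1=7, T2=19, T3=23, T4=22, T5=1
Total turnaround = 7 + 19 + 23 + 22 + 1 = 72

72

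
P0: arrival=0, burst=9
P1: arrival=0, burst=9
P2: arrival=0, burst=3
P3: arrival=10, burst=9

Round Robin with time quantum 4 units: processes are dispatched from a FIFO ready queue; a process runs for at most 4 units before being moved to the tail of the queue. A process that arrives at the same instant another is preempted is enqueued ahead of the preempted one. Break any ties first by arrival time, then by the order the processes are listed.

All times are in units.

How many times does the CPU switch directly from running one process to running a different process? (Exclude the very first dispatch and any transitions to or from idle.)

8

Gantt: | P0 0-4 | P1 4-8 | P2 8-11 | P0 11-15 | P1 15-19 | P3 19-23 | P0 23-24 | P1 24-25 | P3 25-30 |
Completion: P0=24  P1=25  P2=11  P3=30
Turnaround (C−A): P0=24  P1=25  P2=11  P3=20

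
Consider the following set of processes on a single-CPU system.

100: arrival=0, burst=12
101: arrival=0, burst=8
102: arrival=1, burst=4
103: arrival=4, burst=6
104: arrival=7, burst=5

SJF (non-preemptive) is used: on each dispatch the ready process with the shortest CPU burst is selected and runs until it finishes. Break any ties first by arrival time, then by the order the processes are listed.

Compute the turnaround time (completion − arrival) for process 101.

Gantt: | 101 0-8 | 102 8-12 | 104 12-17 | 103 17-23 | 100 23-35 |
Completion: 100=35  101=8  102=12  103=23  104=17
Turnaround(101) = completion − arrival = 8 − 0 = 8

8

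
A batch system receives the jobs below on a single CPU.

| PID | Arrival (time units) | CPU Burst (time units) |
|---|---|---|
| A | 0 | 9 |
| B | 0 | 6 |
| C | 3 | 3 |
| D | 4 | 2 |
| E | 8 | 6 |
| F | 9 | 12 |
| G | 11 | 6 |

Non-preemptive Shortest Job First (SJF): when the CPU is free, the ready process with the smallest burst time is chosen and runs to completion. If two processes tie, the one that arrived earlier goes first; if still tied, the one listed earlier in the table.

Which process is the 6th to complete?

Schedule: | B 0-6 | D 6-8 | C 8-11 | E 11-17 | G 17-23 | A 23-32 | F 32-44 |
Completion: A=32  B=6  C=11  D=8  E=17  F=44  G=23
Turnaround (C−A): A=32  B=6  C=8  D=4  E=9  F=35  G=12
Finish order: B → D → C → E → G → A → F

A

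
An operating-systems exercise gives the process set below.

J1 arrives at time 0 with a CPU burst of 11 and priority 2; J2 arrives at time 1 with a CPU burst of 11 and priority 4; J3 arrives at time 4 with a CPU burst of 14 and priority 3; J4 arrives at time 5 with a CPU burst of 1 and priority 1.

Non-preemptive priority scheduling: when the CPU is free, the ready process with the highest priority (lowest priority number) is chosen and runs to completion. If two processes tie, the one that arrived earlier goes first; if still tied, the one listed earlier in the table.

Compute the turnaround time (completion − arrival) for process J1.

Schedule: | J1 0-11 | J4 11-12 | J3 12-26 | J2 26-37 |
Completion: J1=11  J2=37  J3=26  J4=12
Turnaround (C−A): J1=11  J2=36  J3=22  J4=7
Turnaround(J1) = completion − arrival = 11 − 0 = 11

11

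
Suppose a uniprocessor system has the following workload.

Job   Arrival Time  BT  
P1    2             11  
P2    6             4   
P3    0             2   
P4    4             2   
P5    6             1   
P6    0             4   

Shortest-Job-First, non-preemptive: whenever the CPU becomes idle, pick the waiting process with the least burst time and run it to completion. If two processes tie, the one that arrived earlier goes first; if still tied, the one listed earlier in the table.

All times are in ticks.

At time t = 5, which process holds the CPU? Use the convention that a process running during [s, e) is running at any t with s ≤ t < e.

P6

Schedule: | P3 0-2 | P6 2-6 | P5 6-7 | P4 7-9 | P2 9-13 | P1 13-24 |
Completion: P1=24  P2=13  P3=2  P4=9  P5=7  P6=6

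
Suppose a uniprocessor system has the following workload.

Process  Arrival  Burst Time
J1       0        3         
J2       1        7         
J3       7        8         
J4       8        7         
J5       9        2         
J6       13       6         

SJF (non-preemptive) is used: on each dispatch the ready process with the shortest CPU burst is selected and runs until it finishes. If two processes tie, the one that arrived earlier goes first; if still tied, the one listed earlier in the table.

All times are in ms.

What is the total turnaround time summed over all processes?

64

Gantt: | J1 0-3 | J2 3-10 | J5 10-12 | J4 12-19 | J6 19-25 | J3 25-33 |
Completion: J1=3  J2=10  J3=33  J4=19  J5=12  J6=25
Turnaround (C−A): J1=3  J2=9  J3=26  J4=11  J5=3  J6=12
Turnaround = completion − arrival: J1=3, J2=9, J3=26, J4=11, J5=3, J6=12
Total turnaround = 3 + 9 + 26 + 11 + 3 + 12 = 64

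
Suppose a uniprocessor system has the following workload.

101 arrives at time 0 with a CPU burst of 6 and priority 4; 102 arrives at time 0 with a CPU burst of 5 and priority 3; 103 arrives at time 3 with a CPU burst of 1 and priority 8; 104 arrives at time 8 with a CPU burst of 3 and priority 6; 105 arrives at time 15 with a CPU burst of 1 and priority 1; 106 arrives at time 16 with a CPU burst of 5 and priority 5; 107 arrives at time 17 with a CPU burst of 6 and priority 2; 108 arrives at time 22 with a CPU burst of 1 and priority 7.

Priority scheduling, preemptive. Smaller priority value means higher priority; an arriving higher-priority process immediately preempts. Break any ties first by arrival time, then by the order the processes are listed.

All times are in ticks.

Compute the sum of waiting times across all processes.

30

Timeline: | 102 0-5 | 101 5-11 | 104 11-14 | 103 14-15 | 105 15-16 | 106 16-17 | 107 17-23 | 106 23-27 | 108 27-28 |
Completion: 101=11  102=5  103=15  104=14  105=16  106=27  107=23  108=28
Turnaround (C−A): 101=11  102=5  103=12  104=6  105=1  106=11  107=6  108=6
Waiting = turnaround − burst: 101=5, 102=0, 103=11, 104=3, 105=0, 106=6, 107=0, 108=5
Total waiting = 5 + 0 + 11 + 3 + 0 + 6 + 0 + 5 = 30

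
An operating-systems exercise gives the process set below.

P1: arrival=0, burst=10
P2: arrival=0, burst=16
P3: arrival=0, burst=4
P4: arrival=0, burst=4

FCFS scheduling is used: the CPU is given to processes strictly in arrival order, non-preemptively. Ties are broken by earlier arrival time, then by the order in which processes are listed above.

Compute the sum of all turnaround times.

100

Timeline: | P1 0-10 | P2 10-26 | P3 26-30 | P4 30-34 |
Completion: P1=10  P2=26  P3=30  P4=34
Turnaround (C−A): P1=10  P2=26  P3=30  P4=34
Turnaround = completion − arrival: P1=10, P2=26, P3=30, P4=34
Total turnaround = 10 + 26 + 30 + 34 = 100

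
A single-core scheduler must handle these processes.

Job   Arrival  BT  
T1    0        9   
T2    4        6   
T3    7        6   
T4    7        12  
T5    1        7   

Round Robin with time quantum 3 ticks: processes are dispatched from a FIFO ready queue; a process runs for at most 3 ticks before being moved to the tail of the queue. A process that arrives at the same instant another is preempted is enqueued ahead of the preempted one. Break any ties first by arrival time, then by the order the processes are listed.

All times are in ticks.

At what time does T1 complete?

24

Timeline: | T1 0-3 | T5 3-6 | T1 6-9 | T2 9-12 | T5 12-15 | T3 15-18 | T4 18-21 | T1 21-24 | T2 24-27 | T5 27-28 | T3 28-31 | T4 31-40 |
Completion: T1=24  T2=27  T3=31  T4=40  T5=28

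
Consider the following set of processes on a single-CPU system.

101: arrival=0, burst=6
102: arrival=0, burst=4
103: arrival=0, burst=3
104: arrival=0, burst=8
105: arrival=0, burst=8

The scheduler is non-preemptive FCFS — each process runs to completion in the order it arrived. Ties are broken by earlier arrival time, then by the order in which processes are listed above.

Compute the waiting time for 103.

10

Timeline: | 101 0-6 | 102 6-10 | 103 10-13 | 104 13-21 | 105 21-29 |
Completion: 101=6  102=10  103=13  104=21  105=29
Waiting(103) = turnaround − burst = 13 − 3 = 10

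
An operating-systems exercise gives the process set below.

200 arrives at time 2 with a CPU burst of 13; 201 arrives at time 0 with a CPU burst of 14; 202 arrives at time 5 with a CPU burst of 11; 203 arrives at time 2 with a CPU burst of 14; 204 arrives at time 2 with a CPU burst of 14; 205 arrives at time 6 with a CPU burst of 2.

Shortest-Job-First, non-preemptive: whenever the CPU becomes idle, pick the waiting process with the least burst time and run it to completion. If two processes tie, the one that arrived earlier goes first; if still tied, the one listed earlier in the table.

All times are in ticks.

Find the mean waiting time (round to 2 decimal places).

Gantt: | 201 0-14 | 205 14-16 | 202 16-27 | 200 27-40 | 203 40-54 | 204 54-68 |
Completion: 200=40  201=14  202=27  203=54  204=68  205=16
Waiting times: 200=25, 201=0, 202=11, 203=38, 204=52, 205=8
Average waiting = (25+0+11+38+52+8) / 6 = 134/6 = 22.33

22.33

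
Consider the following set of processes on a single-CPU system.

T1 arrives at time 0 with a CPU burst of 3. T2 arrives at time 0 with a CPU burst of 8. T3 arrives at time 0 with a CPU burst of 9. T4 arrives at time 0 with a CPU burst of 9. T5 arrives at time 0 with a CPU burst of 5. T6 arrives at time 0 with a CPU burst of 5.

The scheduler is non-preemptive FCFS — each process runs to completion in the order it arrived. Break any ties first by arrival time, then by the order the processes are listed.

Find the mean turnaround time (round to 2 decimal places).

Timeline: | T1 0-3 | T2 3-11 | T3 11-20 | T4 20-29 | T5 29-34 | T6 34-39 |
Completion: T1=3  T2=11  T3=20  T4=29  T5=34  T6=39
Turnaround (C−A): T1=3  T2=11  T3=20  T4=29  T5=34  T6=39
Turnaround times: T1=3, T2=11, T3=20, T4=29, T5=34, T6=39
Average turnaround = (3+11+20+29+34+39) / 6 = 136/6 = 22.67

22.67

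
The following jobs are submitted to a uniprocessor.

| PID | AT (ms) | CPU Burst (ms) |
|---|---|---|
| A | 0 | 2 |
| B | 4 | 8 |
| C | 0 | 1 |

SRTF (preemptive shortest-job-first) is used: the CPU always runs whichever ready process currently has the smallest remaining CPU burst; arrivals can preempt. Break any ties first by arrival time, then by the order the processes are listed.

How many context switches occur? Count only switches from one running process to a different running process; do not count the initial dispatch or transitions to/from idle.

1

Gantt: | C 0-1 | A 1-3 | idle 3-4 | B 4-12 |
Completion: A=3  B=12  C=1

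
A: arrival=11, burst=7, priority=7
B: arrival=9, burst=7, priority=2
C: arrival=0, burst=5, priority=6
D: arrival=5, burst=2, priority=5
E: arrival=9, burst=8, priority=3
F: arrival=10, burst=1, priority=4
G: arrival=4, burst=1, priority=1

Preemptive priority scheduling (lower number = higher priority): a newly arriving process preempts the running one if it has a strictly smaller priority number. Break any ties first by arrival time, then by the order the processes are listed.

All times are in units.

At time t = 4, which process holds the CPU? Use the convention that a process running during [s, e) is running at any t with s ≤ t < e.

Schedule: | C 0-4 | G 4-5 | D 5-7 | C 7-8 | idle 8-9 | B 9-16 | E 16-24 | F 24-25 | A 25-32 |
Completion: A=32  B=16  C=8  D=7  E=24  F=25  G=5

G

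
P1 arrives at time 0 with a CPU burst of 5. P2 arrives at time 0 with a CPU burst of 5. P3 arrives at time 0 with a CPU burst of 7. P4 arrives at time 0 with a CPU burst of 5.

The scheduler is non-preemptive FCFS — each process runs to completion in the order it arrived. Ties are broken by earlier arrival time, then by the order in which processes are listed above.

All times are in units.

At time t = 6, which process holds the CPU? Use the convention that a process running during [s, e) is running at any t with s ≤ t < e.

Timeline: | P1 0-5 | P2 5-10 | P3 10-17 | P4 17-22 |
Completion: P1=5  P2=10  P3=17  P4=22
Turnaround (C−A): P1=5  P2=10  P3=17  P4=22

P2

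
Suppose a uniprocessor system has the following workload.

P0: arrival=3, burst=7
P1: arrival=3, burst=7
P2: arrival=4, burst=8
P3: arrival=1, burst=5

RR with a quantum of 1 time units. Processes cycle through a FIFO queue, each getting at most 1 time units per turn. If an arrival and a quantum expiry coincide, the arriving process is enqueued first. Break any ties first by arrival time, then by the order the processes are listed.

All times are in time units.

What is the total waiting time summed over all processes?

55

Schedule: | idle 0-1 | P3 1-3 | P0 3-4 | P1 4-5 | P3 5-6 | P2 6-7 | P0 7-8 | P1 8-9 | P3 9-10 | P2 10-11 | P0 11-12 | P1 12-13 | P3 13-14 | P2 14-15 | P0 15-16 | P1 16-17 | P2 17-18 | P0 18-19 | P1 19-20 | P2 20-21 | P0 21-22 | P1 22-23 | P2 23-24 | P0 24-25 | P1 25-26 | P2 26-28 |
Completion: P0=25  P1=26  P2=28  P3=14
Waiting = turnaround − burst: P0=15, P1=16, P2=16, P3=8
Total waiting = 15 + 16 + 16 + 8 = 55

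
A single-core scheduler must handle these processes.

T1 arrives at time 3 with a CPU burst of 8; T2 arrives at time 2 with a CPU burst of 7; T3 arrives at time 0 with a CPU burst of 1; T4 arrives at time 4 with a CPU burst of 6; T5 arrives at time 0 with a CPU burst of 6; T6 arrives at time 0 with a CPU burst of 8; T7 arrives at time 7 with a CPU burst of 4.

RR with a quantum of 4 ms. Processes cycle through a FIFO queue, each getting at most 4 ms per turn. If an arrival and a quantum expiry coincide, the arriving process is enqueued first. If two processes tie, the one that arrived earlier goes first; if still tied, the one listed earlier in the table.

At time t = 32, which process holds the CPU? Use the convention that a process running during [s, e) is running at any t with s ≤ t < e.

T2

Schedule: | T3 0-1 | T5 1-5 | T6 5-9 | T2 9-13 | T1 13-17 | T4 17-21 | T5 21-23 | T7 23-27 | T6 27-31 | T2 31-34 | T1 34-38 | T4 38-40 |
Completion: T1=38  T2=34  T3=1  T4=40  T5=23  T6=31  T7=27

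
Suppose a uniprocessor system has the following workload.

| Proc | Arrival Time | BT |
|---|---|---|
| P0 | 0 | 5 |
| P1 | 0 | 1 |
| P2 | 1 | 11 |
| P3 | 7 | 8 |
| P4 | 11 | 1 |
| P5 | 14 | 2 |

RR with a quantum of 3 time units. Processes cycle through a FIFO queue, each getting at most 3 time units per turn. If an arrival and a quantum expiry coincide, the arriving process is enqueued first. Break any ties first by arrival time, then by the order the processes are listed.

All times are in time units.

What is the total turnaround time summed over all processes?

71

Timeline: | P0 0-3 | P1 3-4 | P2 4-7 | P0 7-9 | P3 9-12 | P2 12-15 | P4 15-16 | P3 16-19 | P5 19-21 | P2 21-24 | P3 24-26 | P2 26-28 |
Completion: P0=9  P1=4  P2=28  P3=26  P4=16  P5=21
Turnaround = completion − arrival: P0=9, P1=4, P2=27, P3=19, P4=5, P5=7
Total turnaround = 9 + 4 + 27 + 19 + 5 + 7 = 71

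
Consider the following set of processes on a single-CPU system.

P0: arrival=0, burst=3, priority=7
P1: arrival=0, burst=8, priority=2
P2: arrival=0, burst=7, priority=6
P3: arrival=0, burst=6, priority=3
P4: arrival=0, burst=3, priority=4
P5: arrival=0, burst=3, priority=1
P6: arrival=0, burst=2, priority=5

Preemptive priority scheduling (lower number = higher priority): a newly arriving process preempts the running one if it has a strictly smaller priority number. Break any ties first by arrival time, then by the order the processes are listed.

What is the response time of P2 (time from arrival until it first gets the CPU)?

Schedule: | P5 0-3 | P1 3-11 | P3 11-17 | P4 17-20 | P6 20-22 | P2 22-29 | P0 29-32 |
Completion: P0=32  P1=11  P2=29  P3=17  P4=20  P5=3  P6=22
Turnaround (C−A): P0=32  P1=11  P2=29  P3=17  P4=20  P5=3  P6=22
Response(P2) = first start − arrival = 22 − 0 = 22

22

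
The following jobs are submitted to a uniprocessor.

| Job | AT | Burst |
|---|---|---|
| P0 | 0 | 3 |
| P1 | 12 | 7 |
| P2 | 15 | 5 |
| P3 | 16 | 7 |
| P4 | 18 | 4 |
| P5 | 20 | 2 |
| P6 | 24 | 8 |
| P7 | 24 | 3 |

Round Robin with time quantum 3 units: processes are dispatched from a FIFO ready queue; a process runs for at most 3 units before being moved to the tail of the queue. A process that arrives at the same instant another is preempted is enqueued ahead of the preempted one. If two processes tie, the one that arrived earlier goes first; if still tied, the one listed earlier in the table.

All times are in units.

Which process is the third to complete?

Gantt: | P0 0-3 | idle 3-12 | P1 12-15 | P2 15-18 | P1 18-21 | P3 21-24 | P4 24-27 | P2 27-29 | P5 29-31 | P1 31-32 | P6 32-35 | P7 35-38 | P3 38-41 | P4 41-42 | P6 42-45 | P3 45-46 | P6 46-48 |
Completion: P0=3  P1=32  P2=29  P3=46  P4=42  P5=31  P6=48  P7=38
Finish order: P0 → P2 → P5 → P1 → P7 → P4 → P3 → P6

P5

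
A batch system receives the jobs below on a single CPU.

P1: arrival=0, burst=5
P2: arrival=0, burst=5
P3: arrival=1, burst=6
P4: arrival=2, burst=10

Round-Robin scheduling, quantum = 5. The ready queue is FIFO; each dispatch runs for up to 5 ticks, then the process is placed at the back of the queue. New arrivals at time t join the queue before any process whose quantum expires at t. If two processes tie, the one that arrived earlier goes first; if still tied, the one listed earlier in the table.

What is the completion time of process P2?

Schedule: | P1 0-5 | P2 5-10 | P3 10-15 | P4 15-20 | P3 20-21 | P4 21-26 |
Completion: P1=5  P2=10  P3=21  P4=26
Turnaround (C−A): P1=5  P2=10  P3=20  P4=24

10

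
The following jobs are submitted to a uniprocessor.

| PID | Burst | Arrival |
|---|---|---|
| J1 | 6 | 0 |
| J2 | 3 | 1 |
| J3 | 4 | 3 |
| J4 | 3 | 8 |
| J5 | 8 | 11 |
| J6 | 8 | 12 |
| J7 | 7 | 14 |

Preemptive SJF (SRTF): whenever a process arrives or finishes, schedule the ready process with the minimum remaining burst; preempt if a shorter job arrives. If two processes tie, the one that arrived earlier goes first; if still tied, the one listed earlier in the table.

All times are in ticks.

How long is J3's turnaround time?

Timeline: | J1 0-1 | J2 1-4 | J3 4-8 | J4 8-11 | J1 11-16 | J7 16-23 | J5 23-31 | J6 31-39 |
Completion: J1=16  J2=4  J3=8  J4=11  J5=31  J6=39  J7=23
Turnaround (C−A): J1=16  J2=3  J3=5  J4=3  J5=20  J6=27  J7=9
Turnaround(J3) = completion − arrival = 8 − 3 = 5

5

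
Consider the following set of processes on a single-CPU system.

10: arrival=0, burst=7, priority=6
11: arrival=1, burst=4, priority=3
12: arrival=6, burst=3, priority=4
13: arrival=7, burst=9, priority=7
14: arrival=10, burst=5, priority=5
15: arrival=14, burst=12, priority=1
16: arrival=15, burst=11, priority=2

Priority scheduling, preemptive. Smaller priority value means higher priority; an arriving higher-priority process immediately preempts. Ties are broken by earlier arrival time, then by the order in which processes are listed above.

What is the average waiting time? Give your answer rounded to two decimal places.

14.86

Gantt: | 10 0-1 | 11 1-5 | 10 5-6 | 12 6-9 | 10 9-10 | 14 10-14 | 15 14-26 | 16 26-37 | 14 37-38 | 10 38-42 | 13 42-51 |
Completion: 10=42  11=5  12=9  13=51  14=38  15=26  16=37
Turnaround (C−A): 10=42  11=4  12=3  13=44  14=28  15=12  16=22
Waiting times: 10=35, 11=0, 12=0, 13=35, 14=23, 15=0, 16=11
Average waiting = (35+0+0+35+23+0+11) / 7 = 104/7 = 14.86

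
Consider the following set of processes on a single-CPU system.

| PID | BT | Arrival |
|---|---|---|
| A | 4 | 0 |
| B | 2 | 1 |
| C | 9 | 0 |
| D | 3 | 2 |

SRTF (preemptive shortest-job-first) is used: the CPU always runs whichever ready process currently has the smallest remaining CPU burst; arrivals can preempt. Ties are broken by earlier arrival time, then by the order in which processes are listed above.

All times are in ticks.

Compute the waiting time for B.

0

Timeline: | A 0-1 | B 1-3 | A 3-6 | D 6-9 | C 9-18 |
Completion: A=6  B=3  C=18  D=9
Turnaround (C−A): A=6  B=2  C=18  D=7
Waiting(B) = turnaround − burst = 2 − 2 = 0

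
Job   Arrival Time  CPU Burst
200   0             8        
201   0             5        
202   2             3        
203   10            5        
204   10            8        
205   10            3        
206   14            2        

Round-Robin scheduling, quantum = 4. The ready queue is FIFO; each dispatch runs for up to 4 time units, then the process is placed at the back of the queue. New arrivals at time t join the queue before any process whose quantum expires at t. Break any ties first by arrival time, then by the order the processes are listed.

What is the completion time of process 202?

11

Gantt: | 200 0-4 | 201 4-8 | 202 8-11 | 200 11-15 | 201 15-16 | 203 16-20 | 204 20-24 | 205 24-27 | 206 27-29 | 203 29-30 | 204 30-34 |
Completion: 200=15  201=16  202=11  203=30  204=34  205=27  206=29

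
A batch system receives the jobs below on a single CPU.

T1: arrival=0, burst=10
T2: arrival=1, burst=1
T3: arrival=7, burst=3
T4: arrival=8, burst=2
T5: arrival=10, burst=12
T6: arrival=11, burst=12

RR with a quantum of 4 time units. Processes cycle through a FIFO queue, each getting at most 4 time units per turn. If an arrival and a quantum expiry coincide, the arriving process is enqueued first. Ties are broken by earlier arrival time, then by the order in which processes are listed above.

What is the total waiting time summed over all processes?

Gantt: | T1 0-4 | T2 4-5 | T1 5-9 | T3 9-12 | T4 12-14 | T1 14-16 | T5 16-20 | T6 20-24 | T5 24-28 | T6 28-32 | T5 32-36 | T6 36-40 |
Completion: T1=16  T2=5  T3=12  T4=14  T5=36  T6=40
Turnaround (C−A): T1=16  T2=4  T3=5  T4=6  T5=26  T6=29
Waiting = turnaround − burst: T1=6, T2=3, T3=2, T4=4, T5=14, T6=17
Total waiting = 6 + 3 + 2 + 4 + 14 + 17 = 46

46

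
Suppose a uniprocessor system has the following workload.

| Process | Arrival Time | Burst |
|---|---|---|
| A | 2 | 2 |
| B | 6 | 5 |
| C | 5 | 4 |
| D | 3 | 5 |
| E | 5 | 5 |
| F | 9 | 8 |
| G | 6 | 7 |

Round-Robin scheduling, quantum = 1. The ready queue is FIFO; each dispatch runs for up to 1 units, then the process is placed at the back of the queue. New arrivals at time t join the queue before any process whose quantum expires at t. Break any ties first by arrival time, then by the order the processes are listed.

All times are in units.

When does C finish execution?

Gantt: | idle 0-2 | A 2-3 | D 3-4 | A 4-5 | D 5-6 | C 6-7 | E 7-8 | B 8-9 | G 9-10 | D 10-11 | C 11-12 | E 12-13 | F 13-14 | B 14-15 | G 15-16 | D 16-17 | C 17-18 | E 18-19 | F 19-20 | B 20-21 | G 21-22 | D 22-23 | C 23-24 | E 24-25 | F 25-26 | B 26-27 | G 27-28 | E 28-29 | F 29-30 | B 30-31 | G 31-32 | F 32-33 | G 33-34 | F 34-35 | G 35-36 | F 36-38 |
Completion: A=5  B=31  C=24  D=23  E=29  F=38  G=36

24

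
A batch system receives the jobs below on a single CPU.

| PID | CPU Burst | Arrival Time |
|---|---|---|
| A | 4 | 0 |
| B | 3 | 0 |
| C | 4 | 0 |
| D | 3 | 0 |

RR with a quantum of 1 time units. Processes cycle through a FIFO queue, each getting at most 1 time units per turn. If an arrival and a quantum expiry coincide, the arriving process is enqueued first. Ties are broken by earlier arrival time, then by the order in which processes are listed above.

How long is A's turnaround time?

Timeline: | A 0-1 | B 1-2 | C 2-3 | D 3-4 | A 4-5 | B 5-6 | C 6-7 | D 7-8 | A 8-9 | B 9-10 | C 10-11 | D 11-12 | A 12-13 | C 13-14 |
Completion: A=13  B=10  C=14  D=12
Turnaround (C−A): A=13  B=10  C=14  D=12
Turnaround(A) = completion − arrival = 13 − 0 = 13

13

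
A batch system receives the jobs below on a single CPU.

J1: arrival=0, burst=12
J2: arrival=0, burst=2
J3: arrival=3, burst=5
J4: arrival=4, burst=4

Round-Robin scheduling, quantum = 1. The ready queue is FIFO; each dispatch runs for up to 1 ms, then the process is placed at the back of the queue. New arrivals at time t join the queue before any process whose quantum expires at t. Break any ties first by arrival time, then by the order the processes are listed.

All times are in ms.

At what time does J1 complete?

Timeline: | J1 0-1 | J2 1-2 | J1 2-3 | J2 3-4 | J3 4-5 | J1 5-6 | J4 6-7 | J3 7-8 | J1 8-9 | J4 9-10 | J3 10-11 | J1 11-12 | J4 12-13 | J3 13-14 | J1 14-15 | J4 15-16 | J3 16-17 | J1 17-23 |
Completion: J1=23  J2=4  J3=17  J4=16
Turnaround (C−A): J1=23  J2=4  J3=14  J4=12

23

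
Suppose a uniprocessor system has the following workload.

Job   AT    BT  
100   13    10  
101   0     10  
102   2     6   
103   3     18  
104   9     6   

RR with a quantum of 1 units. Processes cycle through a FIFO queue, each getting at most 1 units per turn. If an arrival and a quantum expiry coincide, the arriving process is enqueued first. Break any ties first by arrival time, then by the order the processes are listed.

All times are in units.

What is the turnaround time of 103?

47

Gantt: | 101 0-2 | 102 2-3 | 101 3-4 | 103 4-5 | 102 5-6 | 101 6-7 | 103 7-8 | 102 8-9 | 101 9-10 | 103 10-11 | 104 11-12 | 102 12-13 | 101 13-14 | 103 14-15 | 104 15-16 | 100 16-17 | 102 17-18 | 101 18-19 | 103 19-20 | 104 20-21 | 100 21-22 | 102 22-23 | 101 23-24 | 103 24-25 | 104 25-26 | 100 26-27 | 101 27-28 | 103 28-29 | 104 29-30 | 100 30-31 | 101 31-32 | 103 32-33 | 104 33-34 | 100 34-35 | 103 35-36 | 100 36-37 | 103 37-38 | 100 38-39 | 103 39-40 | 100 40-41 | 103 41-42 | 100 42-43 | 103 43-44 | 100 44-45 | 103 45-50 |
Completion: 100=45  101=32  102=23  103=50  104=34
Turnaround (C−A): 100=32  101=32  102=21  103=47  104=25
Turnaround(103) = completion − arrival = 50 − 3 = 47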